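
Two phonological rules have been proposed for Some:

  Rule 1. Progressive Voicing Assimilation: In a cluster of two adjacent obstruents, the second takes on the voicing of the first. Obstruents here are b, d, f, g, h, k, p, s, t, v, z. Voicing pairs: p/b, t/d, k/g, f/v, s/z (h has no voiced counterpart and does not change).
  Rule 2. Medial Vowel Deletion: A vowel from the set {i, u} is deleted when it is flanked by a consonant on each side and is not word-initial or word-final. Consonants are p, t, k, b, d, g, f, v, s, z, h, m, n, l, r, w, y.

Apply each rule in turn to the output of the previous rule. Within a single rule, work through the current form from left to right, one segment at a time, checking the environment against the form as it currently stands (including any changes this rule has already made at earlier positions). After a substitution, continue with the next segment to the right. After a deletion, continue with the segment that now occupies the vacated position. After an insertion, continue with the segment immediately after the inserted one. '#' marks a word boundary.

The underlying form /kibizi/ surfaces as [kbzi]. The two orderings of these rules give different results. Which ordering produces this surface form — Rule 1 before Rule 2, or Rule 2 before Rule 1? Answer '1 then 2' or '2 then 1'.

Order 1 then 2:
  1 Progressive Voicing Assimilation: no change — [kibizi]
  2 Medial Vowel Deletion: [kibizi] → [kbzi]
  result: [kbzi]
Order 2 then 1:
  2 Medial Vowel Deletion: [kibizi] → [kbzi]
  1 Progressive Voicing Assimilation: [kbzi] → [kpsi]
  result: [kpsi]

1 then 2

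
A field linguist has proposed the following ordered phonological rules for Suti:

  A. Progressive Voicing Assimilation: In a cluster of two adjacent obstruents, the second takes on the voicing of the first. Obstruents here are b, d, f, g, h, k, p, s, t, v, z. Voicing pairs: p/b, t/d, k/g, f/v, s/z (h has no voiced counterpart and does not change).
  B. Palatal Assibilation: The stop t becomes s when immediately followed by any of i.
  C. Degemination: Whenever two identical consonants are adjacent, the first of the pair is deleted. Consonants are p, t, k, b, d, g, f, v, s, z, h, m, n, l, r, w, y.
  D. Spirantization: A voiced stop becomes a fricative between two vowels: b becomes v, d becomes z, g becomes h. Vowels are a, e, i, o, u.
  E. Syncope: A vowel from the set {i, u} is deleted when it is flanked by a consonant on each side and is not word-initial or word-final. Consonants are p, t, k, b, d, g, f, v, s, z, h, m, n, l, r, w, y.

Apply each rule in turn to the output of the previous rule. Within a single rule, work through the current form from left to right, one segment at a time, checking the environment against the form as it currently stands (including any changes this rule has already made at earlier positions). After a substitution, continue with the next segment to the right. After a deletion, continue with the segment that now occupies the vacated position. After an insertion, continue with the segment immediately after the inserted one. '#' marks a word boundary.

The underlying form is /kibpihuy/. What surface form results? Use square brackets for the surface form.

[kvhy]

A Progressive Voicing Assimilation: [kibpihuy] → [kibbihuy]
B Palatal Assibilation: no change — [kibbihuy]
C Degemination: [kibbihuy] → [kibihuy]
D Spirantization: [kibihuy] → [kivihuy]
E Syncope: [kivihuy] → [kvhy]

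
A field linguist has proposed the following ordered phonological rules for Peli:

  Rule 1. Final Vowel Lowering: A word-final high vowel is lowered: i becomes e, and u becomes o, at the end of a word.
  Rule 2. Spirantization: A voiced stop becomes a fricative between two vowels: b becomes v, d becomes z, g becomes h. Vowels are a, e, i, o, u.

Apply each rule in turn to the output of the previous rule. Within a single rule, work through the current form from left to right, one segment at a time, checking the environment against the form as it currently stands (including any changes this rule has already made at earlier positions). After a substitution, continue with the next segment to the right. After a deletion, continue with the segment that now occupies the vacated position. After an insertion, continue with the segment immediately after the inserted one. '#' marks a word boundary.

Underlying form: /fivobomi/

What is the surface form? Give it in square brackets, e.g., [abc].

Rule 1 Final Vowel Lowering: [fivobomi] → [fivobome]
Rule 2 Spirantization: [fivobome] → [fivovome]

[fivovome]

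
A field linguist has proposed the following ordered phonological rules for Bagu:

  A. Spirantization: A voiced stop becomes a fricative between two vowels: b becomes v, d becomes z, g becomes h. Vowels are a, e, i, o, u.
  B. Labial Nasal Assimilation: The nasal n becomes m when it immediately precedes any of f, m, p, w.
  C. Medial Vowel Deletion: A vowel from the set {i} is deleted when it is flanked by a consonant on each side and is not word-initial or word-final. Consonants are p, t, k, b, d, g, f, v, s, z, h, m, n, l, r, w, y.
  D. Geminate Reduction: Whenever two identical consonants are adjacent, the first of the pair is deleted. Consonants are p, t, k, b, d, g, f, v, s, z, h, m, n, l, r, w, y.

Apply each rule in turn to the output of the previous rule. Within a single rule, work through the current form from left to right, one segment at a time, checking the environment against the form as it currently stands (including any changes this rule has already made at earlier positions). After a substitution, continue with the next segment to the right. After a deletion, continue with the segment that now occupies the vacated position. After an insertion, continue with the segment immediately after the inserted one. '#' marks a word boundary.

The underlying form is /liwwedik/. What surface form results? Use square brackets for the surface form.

[lwezk]

A Spirantization: [liwwedik] → [liwwezik]
B Labial Nasal Assimilation: no change — [liwwezik]
C Medial Vowel Deletion: [liwwezik] → [lwwezk]
D Geminate Reduction: [lwwezk] → [lwezk]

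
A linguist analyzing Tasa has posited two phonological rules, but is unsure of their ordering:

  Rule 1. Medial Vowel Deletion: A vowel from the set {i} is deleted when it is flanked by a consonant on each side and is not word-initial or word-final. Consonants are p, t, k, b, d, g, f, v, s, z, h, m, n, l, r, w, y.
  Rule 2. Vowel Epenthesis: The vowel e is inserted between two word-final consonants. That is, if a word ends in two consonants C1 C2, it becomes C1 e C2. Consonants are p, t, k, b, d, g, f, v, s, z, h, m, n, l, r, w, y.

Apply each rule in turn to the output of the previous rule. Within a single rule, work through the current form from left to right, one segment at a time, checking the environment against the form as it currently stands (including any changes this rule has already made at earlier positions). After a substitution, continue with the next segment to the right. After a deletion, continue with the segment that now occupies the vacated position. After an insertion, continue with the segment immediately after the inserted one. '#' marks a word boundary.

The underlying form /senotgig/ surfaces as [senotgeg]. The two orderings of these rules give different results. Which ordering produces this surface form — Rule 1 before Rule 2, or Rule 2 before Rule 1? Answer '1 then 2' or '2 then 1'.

Order 1 then 2:
  1 Medial Vowel Deletion: [senotgig] → [senotgg]
  2 Vowel Epenthesis: [senotgg] → [senotgeg]
  result: [senotgeg]
Order 2 then 1:
  2 Vowel Epenthesis: no change — [senotgig]
  1 Medial Vowel Deletion: [senotgig] → [senotgg]
  result: [senotgg]

1 then 2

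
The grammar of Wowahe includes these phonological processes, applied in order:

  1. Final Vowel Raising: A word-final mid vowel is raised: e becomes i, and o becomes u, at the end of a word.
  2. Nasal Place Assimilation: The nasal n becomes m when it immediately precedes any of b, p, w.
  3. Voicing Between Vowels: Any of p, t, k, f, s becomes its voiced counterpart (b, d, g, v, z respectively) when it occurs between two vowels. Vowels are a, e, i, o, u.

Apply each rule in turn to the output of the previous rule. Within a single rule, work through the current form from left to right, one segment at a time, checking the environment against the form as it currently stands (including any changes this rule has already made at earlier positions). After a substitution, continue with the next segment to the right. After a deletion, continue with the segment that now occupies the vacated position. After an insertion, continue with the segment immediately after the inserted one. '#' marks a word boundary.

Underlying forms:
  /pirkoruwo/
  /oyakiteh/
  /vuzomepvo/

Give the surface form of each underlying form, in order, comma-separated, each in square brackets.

/pirkoruwo/:
  1 Final Vowel Raising: [pirkoruwo] → [pirkoruwu]
  2 Nasal Place Assimilation: no change — [pirkoruwu]
  3 Voicing Between Vowels: no change — [pirkoruwu]
/oyakiteh/:
  1 Final Vowel Raising: no change — [oyakiteh]
  2 Nasal Place Assimilation: no change — [oyakiteh]
  3 Voicing Between Vowels: [oyakiteh] → [oyagideh]
/vuzomepvo/:
  1 Final Vowel Raising: [vuzomepvo] → [vuzomepvu]
  2 Nasal Place Assimilation: no change — [vuzomepvu]
  3 Voicing Between Vowels: no change — [vuzomepvu]

[pirkoruwu], [oyagideh], [vuzomepvu]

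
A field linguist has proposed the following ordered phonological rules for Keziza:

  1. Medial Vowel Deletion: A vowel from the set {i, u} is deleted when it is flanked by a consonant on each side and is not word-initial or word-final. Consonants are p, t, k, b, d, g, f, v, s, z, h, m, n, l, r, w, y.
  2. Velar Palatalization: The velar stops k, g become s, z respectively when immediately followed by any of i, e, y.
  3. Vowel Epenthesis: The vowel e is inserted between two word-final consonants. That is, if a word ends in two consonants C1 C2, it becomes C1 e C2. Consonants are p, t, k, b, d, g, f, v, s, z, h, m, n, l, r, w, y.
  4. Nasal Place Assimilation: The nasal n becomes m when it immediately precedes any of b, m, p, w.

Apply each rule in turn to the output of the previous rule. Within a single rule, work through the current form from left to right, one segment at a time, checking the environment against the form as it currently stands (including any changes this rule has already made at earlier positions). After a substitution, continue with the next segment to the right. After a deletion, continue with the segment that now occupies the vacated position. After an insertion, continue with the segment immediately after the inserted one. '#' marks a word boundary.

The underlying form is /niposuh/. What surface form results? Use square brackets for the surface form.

[mposeh]

1 Medial Vowel Deletion: [niposuh] → [nposh]
2 Velar Palatalization: no change — [nposh]
3 Vowel Epenthesis: [nposh] → [nposeh]
4 Nasal Place Assimilation: [nposeh] → [mposeh]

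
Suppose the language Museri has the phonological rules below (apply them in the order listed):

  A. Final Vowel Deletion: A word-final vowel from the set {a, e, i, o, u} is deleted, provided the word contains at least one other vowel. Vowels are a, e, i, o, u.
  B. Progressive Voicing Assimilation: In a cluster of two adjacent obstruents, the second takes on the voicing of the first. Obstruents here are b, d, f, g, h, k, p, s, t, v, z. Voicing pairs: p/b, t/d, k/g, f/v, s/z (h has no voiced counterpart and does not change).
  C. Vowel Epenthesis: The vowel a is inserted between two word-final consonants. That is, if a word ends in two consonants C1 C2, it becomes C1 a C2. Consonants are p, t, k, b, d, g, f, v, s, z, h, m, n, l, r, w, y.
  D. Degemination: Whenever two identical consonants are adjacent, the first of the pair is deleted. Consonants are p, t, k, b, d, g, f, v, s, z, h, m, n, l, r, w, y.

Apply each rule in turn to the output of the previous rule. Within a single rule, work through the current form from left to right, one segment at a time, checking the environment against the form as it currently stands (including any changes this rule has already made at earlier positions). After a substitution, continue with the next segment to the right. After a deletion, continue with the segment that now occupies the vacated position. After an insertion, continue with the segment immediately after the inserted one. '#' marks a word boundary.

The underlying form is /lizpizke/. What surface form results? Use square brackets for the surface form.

A Final Vowel Deletion: [lizpizke] → [lizpizk]
B Progressive Voicing Assimilation: [lizpizk] → [lizbizg]
C Vowel Epenthesis: [lizbizg] → [lizbizag]
D Degemination: no change — [lizbizag]

[lizbizag]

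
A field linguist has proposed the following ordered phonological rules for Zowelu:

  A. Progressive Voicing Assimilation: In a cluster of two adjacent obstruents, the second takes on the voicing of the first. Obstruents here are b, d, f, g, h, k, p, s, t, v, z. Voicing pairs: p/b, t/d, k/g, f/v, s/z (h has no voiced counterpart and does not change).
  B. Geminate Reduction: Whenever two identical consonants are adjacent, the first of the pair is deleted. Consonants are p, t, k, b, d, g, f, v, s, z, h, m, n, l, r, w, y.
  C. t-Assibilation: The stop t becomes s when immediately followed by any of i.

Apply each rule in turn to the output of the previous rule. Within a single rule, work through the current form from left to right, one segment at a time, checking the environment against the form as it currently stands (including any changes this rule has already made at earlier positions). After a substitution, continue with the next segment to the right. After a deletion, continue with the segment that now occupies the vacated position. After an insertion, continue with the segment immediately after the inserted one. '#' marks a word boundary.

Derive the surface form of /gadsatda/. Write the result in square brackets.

[gadzata]

A Progressive Voicing Assimilation: [gadsatda] → [gadzatta]
B Geminate Reduction: [gadzatta] → [gadzata]
C t-Assibilation: no change — [gadzata]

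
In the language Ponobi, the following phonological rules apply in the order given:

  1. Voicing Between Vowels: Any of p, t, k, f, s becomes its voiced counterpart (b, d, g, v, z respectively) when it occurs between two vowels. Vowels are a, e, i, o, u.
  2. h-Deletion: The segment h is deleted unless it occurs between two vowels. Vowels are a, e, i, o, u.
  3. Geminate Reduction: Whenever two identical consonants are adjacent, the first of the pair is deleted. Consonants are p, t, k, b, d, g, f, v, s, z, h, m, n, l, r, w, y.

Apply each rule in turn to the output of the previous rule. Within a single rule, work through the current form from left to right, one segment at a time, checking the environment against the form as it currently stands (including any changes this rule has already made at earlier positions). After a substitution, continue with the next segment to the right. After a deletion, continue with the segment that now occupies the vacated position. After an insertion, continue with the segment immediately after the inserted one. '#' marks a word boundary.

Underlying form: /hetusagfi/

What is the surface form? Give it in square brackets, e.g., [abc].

[eduzagfi]

1 Voicing Between Vowels: [hetusagfi] → [heduzagfi]
2 h-Deletion: [heduzagfi] → [eduzagfi]
3 Geminate Reduction: no change — [eduzagfi]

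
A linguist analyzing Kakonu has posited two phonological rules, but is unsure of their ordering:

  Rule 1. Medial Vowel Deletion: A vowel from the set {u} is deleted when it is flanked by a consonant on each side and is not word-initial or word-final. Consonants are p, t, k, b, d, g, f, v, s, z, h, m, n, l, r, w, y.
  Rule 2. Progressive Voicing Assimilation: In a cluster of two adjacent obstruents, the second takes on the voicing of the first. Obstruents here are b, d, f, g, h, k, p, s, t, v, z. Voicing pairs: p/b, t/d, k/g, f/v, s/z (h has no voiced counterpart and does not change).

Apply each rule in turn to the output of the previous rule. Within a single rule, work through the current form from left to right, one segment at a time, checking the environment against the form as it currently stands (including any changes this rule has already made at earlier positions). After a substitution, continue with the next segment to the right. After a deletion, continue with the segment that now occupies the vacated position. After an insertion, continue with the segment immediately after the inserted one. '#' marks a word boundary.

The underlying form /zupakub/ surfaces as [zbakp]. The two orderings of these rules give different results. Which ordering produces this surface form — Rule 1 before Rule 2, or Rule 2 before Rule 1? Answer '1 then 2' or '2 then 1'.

Order 1 then 2:
  1 Medial Vowel Deletion: [zupakub] → [zpakb]
  2 Progressive Voicing Assimilation: [zpakb] → [zbakp]
  result: [zbakp]
Order 2 then 1:
  2 Progressive Voicing Assimilation: no change — [zupakub]
  1 Medial Vowel Deletion: [zupakub] → [zpakb]
  result: [zpakb]

1 then 2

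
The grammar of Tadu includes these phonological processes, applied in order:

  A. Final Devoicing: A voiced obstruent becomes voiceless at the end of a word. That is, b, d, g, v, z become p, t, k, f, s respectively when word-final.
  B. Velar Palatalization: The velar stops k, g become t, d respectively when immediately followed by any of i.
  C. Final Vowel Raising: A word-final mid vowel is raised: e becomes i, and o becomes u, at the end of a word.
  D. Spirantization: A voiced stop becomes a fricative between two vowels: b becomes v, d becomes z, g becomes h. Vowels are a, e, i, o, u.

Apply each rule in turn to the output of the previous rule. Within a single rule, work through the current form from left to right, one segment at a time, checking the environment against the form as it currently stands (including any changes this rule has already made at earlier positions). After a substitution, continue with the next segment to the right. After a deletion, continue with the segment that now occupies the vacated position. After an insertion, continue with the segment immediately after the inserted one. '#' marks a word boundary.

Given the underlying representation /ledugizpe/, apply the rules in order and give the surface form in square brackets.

[lezuzizpi]

A Final Devoicing: no change — [ledugizpe]
B Velar Palatalization: [ledugizpe] → [ledudizpe]
C Final Vowel Raising: [ledudizpe] → [ledudizpi]
D Spirantization: [ledudizpi] → [lezuzizpi]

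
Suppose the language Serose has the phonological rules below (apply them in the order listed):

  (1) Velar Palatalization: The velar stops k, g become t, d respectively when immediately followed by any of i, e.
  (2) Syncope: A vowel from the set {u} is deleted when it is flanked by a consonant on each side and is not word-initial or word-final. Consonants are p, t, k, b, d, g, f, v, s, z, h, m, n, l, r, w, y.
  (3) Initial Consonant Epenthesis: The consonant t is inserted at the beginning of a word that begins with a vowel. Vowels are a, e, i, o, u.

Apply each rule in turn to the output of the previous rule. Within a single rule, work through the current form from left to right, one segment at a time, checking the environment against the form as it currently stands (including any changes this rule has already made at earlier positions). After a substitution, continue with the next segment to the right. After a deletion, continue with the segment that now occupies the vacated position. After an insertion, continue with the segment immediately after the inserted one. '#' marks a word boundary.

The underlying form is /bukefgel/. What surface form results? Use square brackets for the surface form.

[btefdel]

(1) Velar Palatalization: [bukefgel] → [butefdel]
(2) Syncope: [butefdel] → [btefdel]
(3) Initial Consonant Epenthesis: no change — [btefdel]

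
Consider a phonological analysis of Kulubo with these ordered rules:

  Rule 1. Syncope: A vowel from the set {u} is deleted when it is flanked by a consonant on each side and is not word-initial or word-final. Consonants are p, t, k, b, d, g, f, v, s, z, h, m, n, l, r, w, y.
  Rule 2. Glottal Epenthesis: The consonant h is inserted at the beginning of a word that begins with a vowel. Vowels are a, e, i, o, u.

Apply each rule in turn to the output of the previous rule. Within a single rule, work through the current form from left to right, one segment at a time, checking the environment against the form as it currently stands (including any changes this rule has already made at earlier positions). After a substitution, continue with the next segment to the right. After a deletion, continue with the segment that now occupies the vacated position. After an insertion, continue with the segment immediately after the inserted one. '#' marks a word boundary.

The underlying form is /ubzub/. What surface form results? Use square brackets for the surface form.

Rule 1 Syncope: [ubzub] → [ubzb]
Rule 2 Glottal Epenthesis: [ubzb] → [hubzb]

[hubzb]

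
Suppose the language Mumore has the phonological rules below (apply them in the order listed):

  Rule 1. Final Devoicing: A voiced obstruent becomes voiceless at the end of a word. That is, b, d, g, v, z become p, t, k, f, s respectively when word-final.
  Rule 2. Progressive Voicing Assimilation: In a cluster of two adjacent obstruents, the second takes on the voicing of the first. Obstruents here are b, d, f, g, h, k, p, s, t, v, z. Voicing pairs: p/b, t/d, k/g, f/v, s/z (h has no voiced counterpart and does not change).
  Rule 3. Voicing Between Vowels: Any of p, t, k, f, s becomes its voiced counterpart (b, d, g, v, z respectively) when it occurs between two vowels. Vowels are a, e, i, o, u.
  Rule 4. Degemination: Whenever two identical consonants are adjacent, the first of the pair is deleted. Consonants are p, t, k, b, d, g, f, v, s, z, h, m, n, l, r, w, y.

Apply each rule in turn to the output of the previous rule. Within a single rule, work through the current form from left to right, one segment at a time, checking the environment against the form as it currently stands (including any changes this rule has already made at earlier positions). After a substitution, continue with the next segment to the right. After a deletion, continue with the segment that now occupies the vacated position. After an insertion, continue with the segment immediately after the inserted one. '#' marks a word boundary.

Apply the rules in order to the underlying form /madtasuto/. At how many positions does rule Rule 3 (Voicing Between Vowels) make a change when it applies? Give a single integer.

Rule 1 Final Devoicing: no change — [madtasuto]
Rule 2 Progressive Voicing Assimilation: [madtasuto] → [maddasuto]
Rule 3 Voicing Between Vowels: [maddasuto] → [maddazudo]
Rule 4 Degemination: [maddazudo] → [madazudo]
Rule Rule 3 changed 2 position(s).

2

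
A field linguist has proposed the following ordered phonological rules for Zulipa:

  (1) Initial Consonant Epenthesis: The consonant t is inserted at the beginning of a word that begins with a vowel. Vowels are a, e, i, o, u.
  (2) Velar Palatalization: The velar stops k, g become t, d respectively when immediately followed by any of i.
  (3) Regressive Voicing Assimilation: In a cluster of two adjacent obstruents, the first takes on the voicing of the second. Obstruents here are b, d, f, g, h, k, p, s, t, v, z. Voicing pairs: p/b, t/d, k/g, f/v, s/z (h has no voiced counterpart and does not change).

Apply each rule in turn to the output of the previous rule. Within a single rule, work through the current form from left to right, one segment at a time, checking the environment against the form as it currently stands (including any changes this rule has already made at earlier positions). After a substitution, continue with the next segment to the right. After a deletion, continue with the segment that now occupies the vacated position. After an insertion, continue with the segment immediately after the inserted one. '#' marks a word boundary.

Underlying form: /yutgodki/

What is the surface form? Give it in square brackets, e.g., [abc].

[yudgotti]

(1) Initial Consonant Epenthesis: no change — [yutgodki]
(2) Velar Palatalization: [yutgodki] → [yutgodti]
(3) Regressive Voicing Assimilation: [yutgodti] → [yudgotti]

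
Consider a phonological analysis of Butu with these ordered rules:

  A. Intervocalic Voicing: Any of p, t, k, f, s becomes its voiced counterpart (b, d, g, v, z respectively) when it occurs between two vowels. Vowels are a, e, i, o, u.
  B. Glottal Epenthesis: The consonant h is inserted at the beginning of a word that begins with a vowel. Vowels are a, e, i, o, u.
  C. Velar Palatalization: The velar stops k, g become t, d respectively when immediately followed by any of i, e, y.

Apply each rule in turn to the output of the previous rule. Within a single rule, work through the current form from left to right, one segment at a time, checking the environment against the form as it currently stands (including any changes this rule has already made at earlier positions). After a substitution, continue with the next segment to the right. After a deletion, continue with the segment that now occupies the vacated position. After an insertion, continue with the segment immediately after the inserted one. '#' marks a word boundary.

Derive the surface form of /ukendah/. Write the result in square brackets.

A Intervocalic Voicing: [ukendah] → [ugendah]
B Glottal Epenthesis: [ugendah] → [hugendah]
C Velar Palatalization: [hugendah] → [hudendah]

[hudendah]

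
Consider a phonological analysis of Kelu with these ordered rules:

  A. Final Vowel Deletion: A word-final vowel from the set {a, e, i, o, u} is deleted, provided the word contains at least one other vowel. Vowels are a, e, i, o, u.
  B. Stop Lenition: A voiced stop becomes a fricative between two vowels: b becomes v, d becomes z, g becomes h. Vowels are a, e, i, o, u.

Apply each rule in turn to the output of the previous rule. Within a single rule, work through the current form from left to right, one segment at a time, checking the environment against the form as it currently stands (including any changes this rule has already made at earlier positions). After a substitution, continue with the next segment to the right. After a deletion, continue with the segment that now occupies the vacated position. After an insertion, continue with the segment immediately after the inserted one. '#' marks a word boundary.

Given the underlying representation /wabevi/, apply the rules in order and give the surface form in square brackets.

[wavev]

A Final Vowel Deletion: [wabevi] → [wabev]
B Stop Lenition: [wabev] → [wavev]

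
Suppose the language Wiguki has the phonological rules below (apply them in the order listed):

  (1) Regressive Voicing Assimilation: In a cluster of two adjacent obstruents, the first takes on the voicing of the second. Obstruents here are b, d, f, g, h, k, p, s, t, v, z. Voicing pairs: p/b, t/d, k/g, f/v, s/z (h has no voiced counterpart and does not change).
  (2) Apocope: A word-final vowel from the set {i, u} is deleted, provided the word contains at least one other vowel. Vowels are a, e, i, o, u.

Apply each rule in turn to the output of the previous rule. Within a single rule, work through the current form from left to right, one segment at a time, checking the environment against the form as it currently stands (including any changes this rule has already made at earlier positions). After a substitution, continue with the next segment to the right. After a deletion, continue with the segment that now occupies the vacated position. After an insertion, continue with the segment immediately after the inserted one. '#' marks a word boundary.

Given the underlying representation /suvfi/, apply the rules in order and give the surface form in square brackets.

(1) Regressive Voicing Assimilation: [suvfi] → [suffi]
(2) Apocope: [suffi] → [suff]

[suff]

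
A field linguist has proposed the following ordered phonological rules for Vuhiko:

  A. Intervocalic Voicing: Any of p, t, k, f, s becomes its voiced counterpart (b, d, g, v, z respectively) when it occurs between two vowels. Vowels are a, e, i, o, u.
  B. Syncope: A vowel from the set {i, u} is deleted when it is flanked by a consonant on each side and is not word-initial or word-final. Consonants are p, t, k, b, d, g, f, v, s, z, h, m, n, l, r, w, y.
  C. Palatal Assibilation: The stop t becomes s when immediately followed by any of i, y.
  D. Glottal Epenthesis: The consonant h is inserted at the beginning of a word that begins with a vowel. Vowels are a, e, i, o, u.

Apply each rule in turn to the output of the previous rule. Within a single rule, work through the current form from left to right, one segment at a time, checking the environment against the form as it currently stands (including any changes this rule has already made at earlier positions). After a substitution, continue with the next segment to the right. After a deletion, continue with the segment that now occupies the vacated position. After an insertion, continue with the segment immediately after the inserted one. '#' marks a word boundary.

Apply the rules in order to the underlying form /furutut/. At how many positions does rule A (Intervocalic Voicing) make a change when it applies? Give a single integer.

A Intervocalic Voicing: [furutut] → [furudut]
B Syncope: [furudut] → [frdt]
C Palatal Assibilation: no change — [frdt]
D Glottal Epenthesis: no change — [frdt]
Rule A changed 1 position(s).

1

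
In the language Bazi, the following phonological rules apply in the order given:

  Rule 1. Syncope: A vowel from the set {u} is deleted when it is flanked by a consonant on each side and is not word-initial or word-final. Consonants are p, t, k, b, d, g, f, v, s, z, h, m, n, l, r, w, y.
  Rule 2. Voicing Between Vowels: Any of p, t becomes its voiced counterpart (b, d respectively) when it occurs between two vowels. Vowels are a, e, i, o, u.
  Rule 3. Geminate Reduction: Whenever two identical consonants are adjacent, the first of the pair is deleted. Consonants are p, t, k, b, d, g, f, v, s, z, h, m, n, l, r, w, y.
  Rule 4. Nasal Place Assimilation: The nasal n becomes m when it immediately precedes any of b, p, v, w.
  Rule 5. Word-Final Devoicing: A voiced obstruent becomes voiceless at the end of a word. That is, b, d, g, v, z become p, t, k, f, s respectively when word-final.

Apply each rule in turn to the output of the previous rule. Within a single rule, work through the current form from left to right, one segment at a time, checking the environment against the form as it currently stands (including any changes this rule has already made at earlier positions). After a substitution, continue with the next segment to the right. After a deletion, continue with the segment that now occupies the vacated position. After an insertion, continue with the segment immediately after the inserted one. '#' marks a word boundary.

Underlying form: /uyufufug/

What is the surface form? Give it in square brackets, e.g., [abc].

[uyfk]

Rule 1 Syncope: [uyufufug] → [uyffg]
Rule 2 Voicing Between Vowels: no change — [uyffg]
Rule 3 Geminate Reduction: [uyffg] → [uyfg]
Rule 4 Nasal Place Assimilation: no change — [uyfg]
Rule 5 Word-Final Devoicing: [uyfg] → [uyfk]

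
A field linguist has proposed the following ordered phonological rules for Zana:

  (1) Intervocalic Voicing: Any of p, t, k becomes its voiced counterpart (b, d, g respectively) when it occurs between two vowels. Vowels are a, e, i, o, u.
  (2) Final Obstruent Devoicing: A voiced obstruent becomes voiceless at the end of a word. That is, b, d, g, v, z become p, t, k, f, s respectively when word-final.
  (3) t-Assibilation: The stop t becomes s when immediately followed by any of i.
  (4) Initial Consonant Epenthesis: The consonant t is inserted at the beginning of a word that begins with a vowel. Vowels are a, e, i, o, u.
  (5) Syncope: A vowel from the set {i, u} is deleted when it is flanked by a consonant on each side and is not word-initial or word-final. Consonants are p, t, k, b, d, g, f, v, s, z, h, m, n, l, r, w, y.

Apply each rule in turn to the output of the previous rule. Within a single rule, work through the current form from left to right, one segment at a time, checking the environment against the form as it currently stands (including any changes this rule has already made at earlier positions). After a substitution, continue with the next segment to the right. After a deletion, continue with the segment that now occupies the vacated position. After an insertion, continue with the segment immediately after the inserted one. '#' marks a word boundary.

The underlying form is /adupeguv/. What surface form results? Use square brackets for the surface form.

(1) Intervocalic Voicing: [adupeguv] → [adubeguv]
(2) Final Obstruent Devoicing: [adubeguv] → [adubeguf]
(3) t-Assibilation: no change — [adubeguf]
(4) Initial Consonant Epenthesis: [adubeguf] → [tadubeguf]
(5) Syncope: [tadubeguf] → [tadbegf]

[tadbegf]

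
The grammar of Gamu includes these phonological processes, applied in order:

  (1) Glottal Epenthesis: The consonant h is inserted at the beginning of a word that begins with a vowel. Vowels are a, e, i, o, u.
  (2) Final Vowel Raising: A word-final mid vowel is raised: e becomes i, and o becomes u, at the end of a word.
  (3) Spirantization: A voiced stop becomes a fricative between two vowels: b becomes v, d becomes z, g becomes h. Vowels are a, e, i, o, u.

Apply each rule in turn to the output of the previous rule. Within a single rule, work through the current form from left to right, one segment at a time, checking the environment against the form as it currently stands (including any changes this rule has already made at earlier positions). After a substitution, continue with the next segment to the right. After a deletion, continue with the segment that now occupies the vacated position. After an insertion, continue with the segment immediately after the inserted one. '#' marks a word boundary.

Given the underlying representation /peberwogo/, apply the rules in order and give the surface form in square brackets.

[peverwohu]

(1) Glottal Epenthesis: no change — [peberwogo]
(2) Final Vowel Raising: [peberwogo] → [peberwogu]
(3) Spirantization: [peberwogu] → [peverwohu]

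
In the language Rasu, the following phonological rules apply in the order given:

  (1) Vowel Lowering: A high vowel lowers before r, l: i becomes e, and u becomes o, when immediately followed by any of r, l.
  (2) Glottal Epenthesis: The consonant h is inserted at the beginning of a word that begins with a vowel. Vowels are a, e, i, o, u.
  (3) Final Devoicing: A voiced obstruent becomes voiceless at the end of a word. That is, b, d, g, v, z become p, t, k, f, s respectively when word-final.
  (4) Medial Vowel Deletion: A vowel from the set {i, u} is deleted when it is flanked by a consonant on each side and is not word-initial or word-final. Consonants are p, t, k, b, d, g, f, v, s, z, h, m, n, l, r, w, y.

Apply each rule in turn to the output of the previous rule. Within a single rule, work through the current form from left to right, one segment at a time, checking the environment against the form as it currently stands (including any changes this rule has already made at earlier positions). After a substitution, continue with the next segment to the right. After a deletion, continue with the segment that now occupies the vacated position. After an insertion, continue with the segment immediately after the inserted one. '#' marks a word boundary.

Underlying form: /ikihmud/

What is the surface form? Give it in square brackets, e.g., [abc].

(1) Vowel Lowering: no change — [ikihmud]
(2) Glottal Epenthesis: [ikihmud] → [hikihmud]
(3) Final Devoicing: [hikihmud] → [hikihmut]
(4) Medial Vowel Deletion: [hikihmut] → [hkhmt]

[hkhmt]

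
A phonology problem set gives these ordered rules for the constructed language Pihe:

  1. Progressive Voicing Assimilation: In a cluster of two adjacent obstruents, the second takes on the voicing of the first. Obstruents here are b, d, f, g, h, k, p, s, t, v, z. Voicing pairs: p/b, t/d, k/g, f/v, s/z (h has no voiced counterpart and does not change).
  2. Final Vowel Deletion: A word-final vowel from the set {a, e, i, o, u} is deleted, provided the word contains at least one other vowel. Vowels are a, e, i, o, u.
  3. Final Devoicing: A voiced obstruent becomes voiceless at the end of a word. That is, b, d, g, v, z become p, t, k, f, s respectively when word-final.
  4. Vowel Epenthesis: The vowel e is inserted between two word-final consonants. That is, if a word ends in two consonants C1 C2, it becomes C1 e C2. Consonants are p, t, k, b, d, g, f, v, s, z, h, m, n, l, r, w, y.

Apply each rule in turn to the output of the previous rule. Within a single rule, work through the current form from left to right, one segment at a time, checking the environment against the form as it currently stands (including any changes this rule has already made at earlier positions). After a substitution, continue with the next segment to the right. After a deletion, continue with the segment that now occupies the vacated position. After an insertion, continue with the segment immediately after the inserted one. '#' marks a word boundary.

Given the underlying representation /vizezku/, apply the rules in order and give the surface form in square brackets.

[vizezek]

1 Progressive Voicing Assimilation: [vizezku] → [vizezgu]
2 Final Vowel Deletion: [vizezgu] → [vizezg]
3 Final Devoicing: [vizezg] → [vizezk]
4 Vowel Epenthesis: [vizezk] → [vizezek]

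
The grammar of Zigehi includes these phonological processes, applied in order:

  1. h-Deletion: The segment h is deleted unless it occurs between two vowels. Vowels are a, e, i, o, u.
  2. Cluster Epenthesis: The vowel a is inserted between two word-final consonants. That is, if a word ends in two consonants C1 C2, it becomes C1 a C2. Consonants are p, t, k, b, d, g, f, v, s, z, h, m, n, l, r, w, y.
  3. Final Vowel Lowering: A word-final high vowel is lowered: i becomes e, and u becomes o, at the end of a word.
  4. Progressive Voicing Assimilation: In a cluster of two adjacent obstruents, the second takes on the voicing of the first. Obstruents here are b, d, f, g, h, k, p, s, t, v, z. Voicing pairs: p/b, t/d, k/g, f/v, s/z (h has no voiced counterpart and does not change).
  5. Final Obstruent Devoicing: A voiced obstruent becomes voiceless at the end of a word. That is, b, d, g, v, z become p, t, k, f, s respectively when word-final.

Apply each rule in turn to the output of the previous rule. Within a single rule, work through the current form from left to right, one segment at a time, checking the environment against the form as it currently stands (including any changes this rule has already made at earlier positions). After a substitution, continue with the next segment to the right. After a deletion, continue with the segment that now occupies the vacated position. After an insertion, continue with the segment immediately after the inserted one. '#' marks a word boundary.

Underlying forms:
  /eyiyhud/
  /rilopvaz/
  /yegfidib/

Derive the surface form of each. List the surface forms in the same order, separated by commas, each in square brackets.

[eyiyut], [rilopfas], [yegvidip]

/eyiyhud/:
  1 h-Deletion: [eyiyhud] → [eyiyud]
  2 Cluster Epenthesis: no change — [eyiyud]
  3 Final Vowel Lowering: no change — [eyiyud]
  4 Progressive Voicing Assimilation: no change — [eyiyud]
  5 Final Obstruent Devoicing: [eyiyud] → [eyiyut]
/rilopvaz/:
  1 h-Deletion: no change — [rilopvaz]
  2 Cluster Epenthesis: no change — [rilopvaz]
  3 Final Vowel Lowering: no change — [rilopvaz]
  4 Progressive Voicing Assimilation: [rilopvaz] → [rilopfaz]
  5 Final Obstruent Devoicing: [rilopfaz] → [rilopfas]
/yegfidib/:
  1 h-Deletion: no change — [yegfidib]
  2 Cluster Epenthesis: no change — [yegfidib]
  3 Final Vowel Lowering: no change — [yegfidib]
  4 Progressive Voicing Assimilation: [yegfidib] → [yegvidib]
  5 Final Obstruent Devoicing: [yegvidib] → [yegvidip]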